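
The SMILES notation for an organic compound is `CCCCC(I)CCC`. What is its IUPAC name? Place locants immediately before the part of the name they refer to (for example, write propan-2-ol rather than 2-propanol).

The longest continuous carbon chain has 8 atoms, so the parent hydride is octane.
Choose the numbering such that the substituent locant set {4} is lower than {5} at the first point of difference.
This places an iodo group at C-4.
Putting it together: 4-iodooctane.

4-iodooctane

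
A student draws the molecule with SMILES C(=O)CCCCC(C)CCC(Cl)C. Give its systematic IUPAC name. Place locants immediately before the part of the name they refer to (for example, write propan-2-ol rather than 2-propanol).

9-chloro-6-methyldecanal

The longest carbon chain that includes the –CHO group has 10 carbons, so the parent hydride is decane.
An aldehyde (terminal –CHO) is the principal characteristic group, giving the suffix -al.
The numbering direction is chosen so that the aldehyde carbon is C-1 by definition.
This places a chloro group at C-9; a methyl group at C-6.
The substituents are ordered alphabetically, ignoring any di-/tri- multipliers.
Putting it together: 9-chloro-6-methyldecanal.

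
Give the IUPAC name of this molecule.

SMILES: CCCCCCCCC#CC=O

undec-2-ynal

The longest carbon chain that includes the –CHO group and the multiple bond has 11 carbons, so the parent hydride is undecane.
An aldehyde (terminal –CHO) is the principal characteristic group, giving the suffix -al.
A C≡C triple bond in the chain gives the infix -yne-.
The numbering direction is chosen so that the aldehyde carbon is C-1 by definition.
With this numbering: the triple bond between C-2 and C-3.
Assembling the pieces gives undec-2-ynal.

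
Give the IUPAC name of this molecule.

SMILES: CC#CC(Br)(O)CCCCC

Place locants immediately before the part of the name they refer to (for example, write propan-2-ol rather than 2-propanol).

The longest carbon chain that includes the –OH group and the multiple bond has 9 carbons, so the parent hydride is nonane.
The principal characteristic group is an alcohol (–OH), named with the suffix -ol.
The chain contains a C≡C triple bond, so the unsaturation ending is -yne.
Number the chain so that numbering from this end puts the hydroxyl group at C-4 rather than C-6.
That gives the hydroxyl at C-4; the triple bond between C-2 and C-3; a bromo group at C-4.
The name is 4-bromonon-2-yn-4-ol.

4-bromonon-2-yn-4-ol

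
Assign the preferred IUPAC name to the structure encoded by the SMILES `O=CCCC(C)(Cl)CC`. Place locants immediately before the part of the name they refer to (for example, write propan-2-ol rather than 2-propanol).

4-chloro-4-methylhexanal

The longest chain bearing the –CHO group is 6 carbons long (hexane).
The highest-priority functional group is an aldehyde (terminal –CHO), so the name ends in -al.
Choose the numbering such that the aldehyde carbon is C-1 by definition.
With this numbering: a chloro group at C-4; a methyl group at C-4.
The substituents are ordered alphabetically, ignoring any di-/tri- multipliers.
Assembling the pieces gives 4-chloro-4-methylhexanal.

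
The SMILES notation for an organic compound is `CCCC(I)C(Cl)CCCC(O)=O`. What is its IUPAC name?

Counting along the main chain through the –COOH group gives 9 carbons: the parent is nonane.
The principal characteristic group is a carboxylic acid (terminal –COOH), named with the suffix -oic acid.
The numbering direction is chosen so that the carboxylic acid carbon is C-1 by definition.
This places a chloro group at C-5; an iodo group at C-6.
The substituents are ordered alphabetically, ignoring any di-/tri- multipliers.
Putting it together: 5-chloro-6-iodononanoic acid.

5-chloro-6-iodononanoic acid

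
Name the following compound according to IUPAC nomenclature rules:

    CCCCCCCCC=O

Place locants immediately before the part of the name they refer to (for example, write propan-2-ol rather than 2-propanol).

nonanal

The longest chain bearing the –CHO group is 9 carbons long (nonane).
The highest-priority functional group is an aldehyde (terminal –CHO), so the name ends in -al.
Number the chain so that the aldehyde carbon is C-1 by definition.
Assembling the pieces gives nonanal.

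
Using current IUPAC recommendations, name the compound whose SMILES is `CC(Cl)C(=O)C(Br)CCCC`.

4-bromo-2-chlorooctan-3-one

Counting along the main chain through the carbonyl gives 8 carbons: the parent is octane.
The principal characteristic group is a ketone (C=O on an internal carbon), named with the suffix -one.
Choose the numbering such that numbering from this end puts the carbonyl group at C-3 rather than C-6.
With this numbering: the carbonyl at C-3; a bromo group at C-4; a chloro group at C-2.
Prefixes are listed alphabetically: bromo, chloro.
Putting it together: 4-bromo-2-chlorooctan-3-one.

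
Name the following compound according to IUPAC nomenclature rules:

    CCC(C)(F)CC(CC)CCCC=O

Counting along the main chain through the –CHO group gives 9 carbons: the parent is nonane.
The highest-priority functional group is an aldehyde (terminal –CHO), so the name ends in -al.
Number the chain so that the aldehyde carbon is C-1 by definition.
This places an ethyl group at C-5; a fluoro group at C-7; a methyl group at C-7.
The substituents are ordered alphabetically, ignoring any di-/tri- multipliers.
Putting it together: 5-ethyl-7-fluoro-7-methylnonanal.

5-ethyl-7-fluoro-7-methylnonanal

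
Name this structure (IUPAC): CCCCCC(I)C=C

The longest carbon chain that includes the multiple bond has 8 carbons, so the parent hydride is octane.
The chain contains a C=C double bond, so the unsaturation ending is -ene.
Number the chain so that numbering from this end puts the double bond at C-1 rather than C-7.
With this numbering: the double bond between C-1 and C-2; an iodo group at C-3.
Putting it together: 3-iodooct-1-ene.

3-iodooct-1-ene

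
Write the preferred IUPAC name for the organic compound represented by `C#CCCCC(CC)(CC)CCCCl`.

9-chloro-6,6-diethylnon-1-yne

Counting along the main chain through the multiple bond gives 9 carbons: the parent is nonane.
A C≡C triple bond in the chain gives the infix -yne-.
Choose the numbering such that numbering from this end puts the triple bond at C-1 rather than C-8.
With this numbering: the triple bond between C-1 and C-2; a chloro group at C-9; two ethyl groups at C-6.
Prefixes are listed alphabetically: chloro, ethyl.
Assembling the pieces gives 9-chloro-6,6-diethylnon-1-yne.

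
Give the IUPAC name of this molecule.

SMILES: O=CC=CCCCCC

Counting along the main chain through the –CHO group and the multiple bond gives 8 carbons: the parent is octane.
The principal characteristic group is an aldehyde (terminal –CHO), named with the suffix -al.
There is one C=C double bond, indicated by the ending -ene.
Number the chain so that the aldehyde carbon is C-1 by definition.
That gives the double bond between C-2 and C-3.
Assembling the pieces gives oct-2-enal.

oct-2-enal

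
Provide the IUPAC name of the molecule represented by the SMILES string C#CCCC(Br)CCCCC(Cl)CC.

Counting along the main chain through the multiple bond gives 12 carbons: the parent is dodecane.
A C≡C triple bond in the chain gives the infix -yne-.
The numbering direction is chosen so that numbering from this end puts the triple bond at C-1 rather than C-11.
This places the triple bond between C-1 and C-2; a bromo group at C-5; a chloro group at C-10.
The substituents are ordered alphabetically, ignoring any di-/tri- multipliers.
The name is 5-bromo-10-chlorododec-1-yne.

5-bromo-10-chlorododec-1-yne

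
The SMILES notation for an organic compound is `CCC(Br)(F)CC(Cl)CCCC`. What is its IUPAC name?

3-bromo-5-chloro-3-fluorononane

The parent chain contains 9 carbons (nonane).
The numbering direction is chosen so that the substituent locant set {3,3,5} is lower than {5,7,7} at the first point of difference.
With this numbering: a bromo group at C-3; a chloro group at C-5; a fluoro group at C-3.
Prefixes are listed alphabetically: bromo, chloro, fluoro.
Assembling the pieces gives 3-bromo-5-chloro-3-fluorononane.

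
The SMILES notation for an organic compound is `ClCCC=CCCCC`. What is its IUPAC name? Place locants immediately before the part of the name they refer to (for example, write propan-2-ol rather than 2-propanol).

1-chlorooct-3-ene

The longest carbon chain that includes the multiple bond has 8 carbons, so the parent hydride is octane.
A C=C double bond in the chain gives the infix -ene-.
Choose the numbering such that numbering from this end puts the double bond at C-3 rather than C-5.
With this numbering: the double bond between C-3 and C-4; a chloro group at C-1.
Assembling the pieces gives 1-chlorooct-3-ene.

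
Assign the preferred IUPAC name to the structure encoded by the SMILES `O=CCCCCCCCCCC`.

The longest chain bearing the –CHO group is 11 carbons long (undecane).
The highest-priority functional group is an aldehyde (terminal –CHO), so the name ends in -al.
The numbering direction is chosen so that the aldehyde carbon is C-1 by definition.
Putting it together: undecanal.

undecanal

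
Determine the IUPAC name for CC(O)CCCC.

hexan-2-ol

The longest chain bearing the –OH group is 6 carbons long (hexane).
The principal characteristic group is an alcohol (–OH), named with the suffix -ol.
The numbering direction is chosen so that numbering from this end puts the hydroxyl group at C-2 rather than C-5.
This places the hydroxyl at C-2.
The name is hexan-2-ol.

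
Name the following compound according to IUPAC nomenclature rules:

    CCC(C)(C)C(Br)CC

The parent chain contains 6 carbons (hexane).
The numbering direction is chosen so that the substituent locant set {3,3,4} is lower than {3,4,4} at the first point of difference.
That gives a bromo group at C-4; two methyl groups at C-3.
Prefixes are listed alphabetically: bromo, methyl.
Assembling the pieces gives 4-bromo-3,3-dimethylhexane.

4-bromo-3,3-dimethylhexane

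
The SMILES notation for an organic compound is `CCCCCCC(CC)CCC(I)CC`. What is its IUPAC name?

6-ethyl-3-iodododecane

The longest carbon chain is 12 atoms: the parent is dodecane.
Choose the numbering such that the substituent locant set {3,6} is lower than {7,10} at the first point of difference.
That gives an ethyl group at C-6; an iodo group at C-3.
Substituent prefixes are cited in alphabetical order (multiplying prefixes like di-/tri- are ignored for ordering).
The name is 6-ethyl-3-iodododecane.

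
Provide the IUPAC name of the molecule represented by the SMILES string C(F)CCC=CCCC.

Counting along the main chain through the multiple bond gives 8 carbons: the parent is octane.
A C=C double bond in the chain gives the infix -ene-.
The numbering direction is chosen so that the substituent locant set {1} is lower than {8} at the first point of difference.
That gives the double bond between C-4 and C-5; a fluoro group at C-1.
Putting it together: 1-fluorooct-4-ene.

1-fluorooct-4-ene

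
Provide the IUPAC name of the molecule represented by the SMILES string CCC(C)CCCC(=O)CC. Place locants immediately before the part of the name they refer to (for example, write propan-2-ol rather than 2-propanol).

The longest chain bearing the carbonyl is 9 carbons long (nonane).
A ketone (C=O on an internal carbon) is the principal characteristic group, giving the suffix -one.
Choose the numbering such that numbering from this end puts the carbonyl group at C-3 rather than C-7.
That gives the carbonyl at C-3; a methyl group at C-7.
The name is 7-methylnonan-3-one.

7-methylnonan-3-one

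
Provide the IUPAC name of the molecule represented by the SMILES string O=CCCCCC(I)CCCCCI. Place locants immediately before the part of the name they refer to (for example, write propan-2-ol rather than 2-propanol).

6,11-diiodoundecanal

The longest carbon chain that includes the –CHO group has 11 carbons, so the parent hydride is undecane.
The principal characteristic group is an aldehyde (terminal –CHO), named with the suffix -al.
The numbering direction is chosen so that the aldehyde carbon is C-1 by definition.
With this numbering: iodo groups at C-6 and C-11.
Putting it together: 6,11-diiodoundecanal.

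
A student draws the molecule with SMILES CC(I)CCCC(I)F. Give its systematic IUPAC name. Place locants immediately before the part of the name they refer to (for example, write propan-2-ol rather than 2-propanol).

The longest continuous carbon chain has 6 atoms, so the parent hydride is hexane.
Number the chain so that the substituent locant set {1,1,5} is lower than {2,6,6} at the first point of difference.
That gives a fluoro group at C-1; iodo groups at C-1 and C-5.
The substituents are ordered alphabetically, ignoring any di-/tri- multipliers.
The name is 1-fluoro-1,5-diiodohexane.

1-fluoro-1,5-diiodohexane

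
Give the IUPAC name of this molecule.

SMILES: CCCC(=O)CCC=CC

non-7-en-4-one

The longest carbon chain that includes the carbonyl and the multiple bond has 9 carbons, so the parent hydride is nonane.
The principal characteristic group is a ketone (C=O on an internal carbon), named with the suffix -one.
A C=C double bond in the chain gives the infix -ene-.
Choose the numbering such that numbering from this end puts the carbonyl group at C-4 rather than C-6.
With this numbering: the carbonyl at C-4; the double bond between C-7 and C-8.
Assembling the pieces gives non-7-en-4-one.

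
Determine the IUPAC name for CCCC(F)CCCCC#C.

7-fluorodec-1-yne

The longest carbon chain that includes the multiple bond has 10 carbons, so the parent hydride is decane.
The chain contains a C≡C triple bond, so the unsaturation ending is -yne.
Number the chain so that numbering from this end puts the triple bond at C-1 rather than C-9.
With this numbering: the triple bond between C-1 and C-2; a fluoro group at C-7.
Assembling the pieces gives 7-fluorodec-1-yne.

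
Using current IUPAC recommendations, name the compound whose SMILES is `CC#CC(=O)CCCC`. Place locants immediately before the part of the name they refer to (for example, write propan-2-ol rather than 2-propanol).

oct-2-yn-4-one

Counting along the main chain through the carbonyl and the multiple bond gives 8 carbons: the parent is octane.
The principal characteristic group is a ketone (C=O on an internal carbon), named with the suffix -one.
A C≡C triple bond in the chain gives the infix -yne-.
Choose the numbering such that numbering from this end puts the carbonyl group at C-4 rather than C-5.
With this numbering: the carbonyl at C-4; the triple bond between C-2 and C-3.
The name is oct-2-yn-4-one.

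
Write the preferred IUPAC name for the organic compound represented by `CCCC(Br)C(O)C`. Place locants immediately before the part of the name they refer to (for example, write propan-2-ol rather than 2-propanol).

The longest chain bearing the –OH group is 6 carbons long (hexane).
The highest-priority functional group is an alcohol (–OH), so the name ends in -ol.
Number the chain so that numbering from this end puts the hydroxyl group at C-2 rather than C-5.
This places the hydroxyl at C-2; a bromo group at C-3.
The name is 3-bromohexan-2-ol.

3-bromohexan-2-ol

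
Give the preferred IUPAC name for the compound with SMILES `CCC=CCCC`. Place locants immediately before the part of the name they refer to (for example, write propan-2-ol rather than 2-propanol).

hept-3-ene

Counting along the main chain through the multiple bond gives 7 carbons: the parent is heptane.
The chain contains a C=C double bond, so the unsaturation ending is -ene.
The numbering direction is chosen so that numbering from this end puts the double bond at C-3 rather than C-4.
This places the double bond between C-3 and C-4.
Putting it together: hept-3-ene.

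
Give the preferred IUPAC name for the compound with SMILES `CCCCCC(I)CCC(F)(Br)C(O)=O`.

2-bromo-2-fluoro-5-iododecanoic acid

The longest carbon chain that includes the –COOH group has 10 carbons, so the parent hydride is decane.
A carboxylic acid (terminal –COOH) is the principal characteristic group, giving the suffix -oic acid.
Number the chain so that the carboxylic acid carbon is C-1 by definition.
That gives a bromo group at C-2; a fluoro group at C-2; an iodo group at C-5.
Prefixes are listed alphabetically: bromo, fluoro, iodo.
Assembling the pieces gives 2-bromo-2-fluoro-5-iododecanoic acid.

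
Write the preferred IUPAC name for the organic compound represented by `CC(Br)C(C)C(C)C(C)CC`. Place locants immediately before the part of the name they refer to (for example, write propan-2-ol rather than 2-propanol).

The parent chain contains 7 carbons (heptane).
Number the chain so that the substituent locant set {2,3,4,5} is lower than {3,4,5,6} at the first point of difference.
This places a bromo group at C-2; methyl groups at C-3 and C-4 and C-5.
Prefixes are listed alphabetically: bromo, methyl.
The name is 2-bromo-3,4,5-trimethylheptane.

2-bromo-3,4,5-trimethylheptane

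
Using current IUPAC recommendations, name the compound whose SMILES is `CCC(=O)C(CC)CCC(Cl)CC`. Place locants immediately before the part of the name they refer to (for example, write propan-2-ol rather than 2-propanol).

The longest carbon chain that includes the carbonyl has 9 carbons, so the parent hydride is nonane.
The highest-priority functional group is a ketone (C=O on an internal carbon), so the name ends in -one.
Number the chain so that numbering from this end puts the carbonyl group at C-3 rather than C-7.
This places the carbonyl at C-3; a chloro group at C-7; an ethyl group at C-4.
The substituents are ordered alphabetically, ignoring any di-/tri- multipliers.
Putting it together: 7-chloro-4-ethylnonan-3-one.

7-chloro-4-ethylnonan-3-one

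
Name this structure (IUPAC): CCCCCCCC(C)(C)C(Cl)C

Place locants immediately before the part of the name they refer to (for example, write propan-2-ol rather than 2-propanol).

The longest continuous carbon chain has 10 atoms, so the parent hydride is decane.
The numbering direction is chosen so that the substituent locant set {2,3,3} is lower than {8,8,9} at the first point of difference.
This places a chloro group at C-2; two methyl groups at C-3.
Substituent prefixes are cited in alphabetical order (multiplying prefixes like di-/tri- are ignored for ordering).
The name is 2-chloro-3,3-dimethyldecane.

2-chloro-3,3-dimethyldecane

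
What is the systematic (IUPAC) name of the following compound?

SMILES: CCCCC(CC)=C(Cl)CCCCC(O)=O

The longest chain bearing the –COOH group and the multiple bond is 11 carbons long (undecane).
The highest-priority functional group is a carboxylic acid (terminal –COOH), so the name ends in -oic acid.
The chain contains a C=C double bond, so the unsaturation ending is -ene.
The numbering direction is chosen so that the carboxylic acid carbon is C-1 by definition.
That gives the double bond between C-6 and C-7; a chloro group at C-6; an ethyl group at C-7.
The substituents are ordered alphabetically, ignoring any di-/tri- multipliers.
Assembling the pieces gives 6-chloro-7-ethylundec-6-enoic acid.

6-chloro-7-ethylundec-6-enoic acid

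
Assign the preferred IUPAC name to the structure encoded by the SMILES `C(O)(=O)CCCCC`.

The longest chain bearing the –COOH group is 6 carbons long (hexane).
A carboxylic acid (terminal –COOH) is the principal characteristic group, giving the suffix -oic acid.
The numbering direction is chosen so that the carboxylic acid carbon is C-1 by definition.
Assembling the pieces gives hexanoic acid.

hexanoic acid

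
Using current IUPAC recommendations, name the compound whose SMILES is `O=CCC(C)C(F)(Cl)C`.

4-chloro-4-fluoro-3-methylpentanal

Counting along the main chain through the –CHO group gives 5 carbons: the parent is pentane.
The principal characteristic group is an aldehyde (terminal –CHO), named with the suffix -al.
Choose the numbering such that the aldehyde carbon is C-1 by definition.
With this numbering: a chloro group at C-4; a fluoro group at C-4; a methyl group at C-3.
Prefixes are listed alphabetically: chloro, fluoro, methyl.
Putting it together: 4-chloro-4-fluoro-3-methylpentanal.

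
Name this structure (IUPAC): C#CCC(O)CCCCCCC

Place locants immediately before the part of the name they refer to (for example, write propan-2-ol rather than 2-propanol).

undec-1-yn-4-ol

Counting along the main chain through the –OH group and the multiple bond gives 11 carbons: the parent is undecane.
An alcohol (–OH) is the principal characteristic group, giving the suffix -ol.
The chain contains a C≡C triple bond, so the unsaturation ending is -yne.
The numbering direction is chosen so that numbering from this end puts the hydroxyl group at C-4 rather than C-8.
That gives the hydroxyl at C-4; the triple bond between C-1 and C-2.
Putting it together: undec-1-yn-4-ol.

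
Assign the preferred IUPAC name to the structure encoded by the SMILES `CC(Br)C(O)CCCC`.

The longest carbon chain that includes the –OH group has 7 carbons, so the parent hydride is heptane.
An alcohol (–OH) is the principal characteristic group, giving the suffix -ol.
The numbering direction is chosen so that numbering from this end puts the hydroxyl group at C-3 rather than C-5.
That gives the hydroxyl at C-3; a bromo group at C-2.
The name is 2-bromoheptan-3-ol.

2-bromoheptan-3-ol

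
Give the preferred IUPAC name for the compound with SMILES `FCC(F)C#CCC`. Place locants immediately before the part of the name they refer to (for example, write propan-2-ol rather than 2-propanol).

1,2-difluorohex-3-yne

The longest chain bearing the multiple bond is 6 carbons long (hexane).
There is one C≡C triple bond, indicated by the ending -yne.
Number the chain so that the substituent locant set {1,2} is lower than {5,6} at the first point of difference.
With this numbering: the triple bond between C-3 and C-4; fluoro groups at C-1 and C-2.
The name is 1,2-difluorohex-3-yne.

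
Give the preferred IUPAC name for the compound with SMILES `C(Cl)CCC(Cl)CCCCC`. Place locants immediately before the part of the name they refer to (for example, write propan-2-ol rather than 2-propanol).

The longest carbon chain is 9 atoms: the parent is nonane.
Number the chain so that the substituent locant set {1,4} is lower than {6,9} at the first point of difference.
That gives chloro groups at C-1 and C-4.
Assembling the pieces gives 1,4-dichlorononane.

1,4-dichlorononane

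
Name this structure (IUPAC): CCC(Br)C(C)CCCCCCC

The parent chain contains 11 carbons (undecane).
The numbering direction is chosen so that the substituent locant set {3,4} is lower than {8,9} at the first point of difference.
With this numbering: a bromo group at C-3; a methyl group at C-4.
Substituent prefixes are cited in alphabetical order (multiplying prefixes like di-/tri- are ignored for ordering).
Putting it together: 3-bromo-4-methylundecane.

3-bromo-4-methylundecane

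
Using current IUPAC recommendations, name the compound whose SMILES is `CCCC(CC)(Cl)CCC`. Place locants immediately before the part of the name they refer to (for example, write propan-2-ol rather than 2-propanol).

The parent chain contains 7 carbons (heptane).
The molecule is symmetric, so either numbering direction gives the same locants.
With this numbering: a chloro group at C-4; an ethyl group at C-4.
Substituent prefixes are cited in alphabetical order (multiplying prefixes like di-/tri- are ignored for ordering).
The name is 4-chloro-4-ethylheptane.

4-chloro-4-ethylheptane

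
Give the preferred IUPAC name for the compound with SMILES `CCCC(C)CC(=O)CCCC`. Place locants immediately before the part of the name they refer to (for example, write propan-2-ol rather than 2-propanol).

7-methyldecan-5-one

The longest carbon chain that includes the carbonyl has 10 carbons, so the parent hydride is decane.
The principal characteristic group is a ketone (C=O on an internal carbon), named with the suffix -one.
Choose the numbering such that numbering from this end puts the carbonyl group at C-5 rather than C-6.
With this numbering: the carbonyl at C-5; a methyl group at C-7.
The name is 7-methyldecan-5-one.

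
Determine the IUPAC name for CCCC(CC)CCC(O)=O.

4-ethylheptanoic acid

Counting along the main chain through the –COOH group gives 7 carbons: the parent is heptane.
A carboxylic acid (terminal –COOH) is the principal characteristic group, giving the suffix -oic acid.
Number the chain so that the carboxylic acid carbon is C-1 by definition.
That gives an ethyl group at C-4.
The name is 4-ethylheptanoic acid.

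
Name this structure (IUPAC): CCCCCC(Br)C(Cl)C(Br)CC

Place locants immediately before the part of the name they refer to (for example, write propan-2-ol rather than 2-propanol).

3,5-dibromo-4-chlorodecane

The longest carbon chain is 10 atoms: the parent is decane.
Number the chain so that the substituent locant set {3,4,5} is lower than {6,7,8} at the first point of difference.
This places bromo groups at C-3 and C-5; a chloro group at C-4.
Substituent prefixes are cited in alphabetical order (multiplying prefixes like di-/tri- are ignored for ordering).
Putting it together: 3,5-dibromo-4-chlorodecane.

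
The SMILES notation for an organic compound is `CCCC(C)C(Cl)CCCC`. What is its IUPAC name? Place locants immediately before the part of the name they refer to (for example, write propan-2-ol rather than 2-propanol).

5-chloro-4-methylnonane

The parent chain contains 9 carbons (nonane).
Number the chain so that the substituent locant set {4,5} is lower than {5,6} at the first point of difference.
With this numbering: a chloro group at C-5; a methyl group at C-4.
Prefixes are listed alphabetically: chloro, methyl.
Putting it together: 5-chloro-4-methylnonane.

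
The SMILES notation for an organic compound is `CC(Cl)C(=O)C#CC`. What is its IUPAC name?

Counting along the main chain through the carbonyl and the multiple bond gives 6 carbons: the parent is hexane.
The principal characteristic group is a ketone (C=O on an internal carbon), named with the suffix -one.
The chain contains a C≡C triple bond, so the unsaturation ending is -yne.
The numbering direction is chosen so that numbering from this end puts the carbonyl group at C-3 rather than C-4.
With this numbering: the carbonyl at C-3; the triple bond between C-4 and C-5; a chloro group at C-2.
Assembling the pieces gives 2-chlorohex-4-yn-3-one.

2-chlorohex-4-yn-3-one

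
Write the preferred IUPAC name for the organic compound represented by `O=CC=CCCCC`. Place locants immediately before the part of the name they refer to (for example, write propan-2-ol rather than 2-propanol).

Counting along the main chain through the –CHO group and the multiple bond gives 7 carbons: the parent is heptane.
The highest-priority functional group is an aldehyde (terminal –CHO), so the name ends in -al.
A C=C double bond in the chain gives the infix -ene-.
Number the chain so that the aldehyde carbon is C-1 by definition.
With this numbering: the double bond between C-2 and C-3.
Putting it together: hept-2-enal.

hept-2-enal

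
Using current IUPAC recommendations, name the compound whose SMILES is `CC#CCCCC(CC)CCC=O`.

The longest carbon chain that includes the –CHO group and the multiple bond has 10 carbons, so the parent hydride is decane.
The principal characteristic group is an aldehyde (terminal –CHO), named with the suffix -al.
A C≡C triple bond in the chain gives the infix -yne-.
Number the chain so that the aldehyde carbon is C-1 by definition.
With this numbering: the triple bond between C-8 and C-9; an ethyl group at C-4.
Assembling the pieces gives 4-ethyldec-8-ynal.

4-ethyldec-8-ynal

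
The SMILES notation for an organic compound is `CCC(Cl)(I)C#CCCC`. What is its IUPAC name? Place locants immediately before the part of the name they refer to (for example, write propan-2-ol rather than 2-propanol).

The longest carbon chain that includes the multiple bond has 8 carbons, so the parent hydride is octane.
The chain contains a C≡C triple bond, so the unsaturation ending is -yne.
Choose the numbering such that the substituent locant set {3,3} is lower than {6,6} at the first point of difference.
That gives the triple bond between C-4 and C-5; a chloro group at C-3; an iodo group at C-3.
Substituent prefixes are cited in alphabetical order (multiplying prefixes like di-/tri- are ignored for ordering).
Assembling the pieces gives 3-chloro-3-iodooct-4-yne.

3-chloro-3-iodooct-4-yne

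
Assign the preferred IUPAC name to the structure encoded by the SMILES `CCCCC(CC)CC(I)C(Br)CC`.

3-bromo-6-ethyl-4-iododecane

The parent chain contains 10 carbons (decane).
Number the chain so that the substituent locant set {3,4,6} is lower than {5,7,8} at the first point of difference.
That gives a bromo group at C-3; an ethyl group at C-6; an iodo group at C-4.
The substituents are ordered alphabetically, ignoring any di-/tri- multipliers.
Assembling the pieces gives 3-bromo-6-ethyl-4-iododecane.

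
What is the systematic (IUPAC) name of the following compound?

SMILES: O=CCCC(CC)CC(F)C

4-ethyl-6-fluoroheptanal

The longest chain bearing the –CHO group is 7 carbons long (heptane).
The principal characteristic group is an aldehyde (terminal –CHO), named with the suffix -al.
The numbering direction is chosen so that the aldehyde carbon is C-1 by definition.
That gives an ethyl group at C-4; a fluoro group at C-6.
The substituents are ordered alphabetically, ignoring any di-/tri- multipliers.
Putting it together: 4-ethyl-6-fluoroheptanal.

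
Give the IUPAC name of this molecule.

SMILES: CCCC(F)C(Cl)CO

2-chloro-3-fluorohexan-1-ol

The longest chain bearing the –OH group is 6 carbons long (hexane).
The highest-priority functional group is an alcohol (–OH), so the name ends in -ol.
Number the chain so that numbering from this end puts the hydroxyl group at C-1 rather than C-6.
With this numbering: the hydroxyl at C-1; a chloro group at C-2; a fluoro group at C-3.
Substituent prefixes are cited in alphabetical order (multiplying prefixes like di-/tri- are ignored for ordering).
The name is 2-chloro-3-fluorohexan-1-ol.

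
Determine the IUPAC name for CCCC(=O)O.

butanoic acid

The longest chain bearing the –COOH group is 4 carbons long (butane).
A carboxylic acid (terminal –COOH) is the principal characteristic group, giving the suffix -oic acid.
Choose the numbering such that the carboxylic acid carbon is C-1 by definition.
Assembling the pieces gives butanoic acid.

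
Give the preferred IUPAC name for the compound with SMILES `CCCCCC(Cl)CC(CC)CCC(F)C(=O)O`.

The longest chain bearing the –COOH group is 12 carbons long (dodecane).
The highest-priority functional group is a carboxylic acid (terminal –COOH), so the name ends in -oic acid.
Choose the numbering such that the carboxylic acid carbon is C-1 by definition.
That gives a chloro group at C-7; an ethyl group at C-5; a fluoro group at C-2.
Prefixes are listed alphabetically: chloro, ethyl, fluoro.
Putting it together: 7-chloro-5-ethyl-2-fluorododecanoic acid.

7-chloro-5-ethyl-2-fluorododecanoic acid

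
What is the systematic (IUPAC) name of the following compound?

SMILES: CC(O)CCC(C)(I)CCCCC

5-iodo-5-methyldecan-2-ol

The longest carbon chain that includes the –OH group has 10 carbons, so the parent hydride is decane.
An alcohol (–OH) is the principal characteristic group, giving the suffix -ol.
Choose the numbering such that numbering from this end puts the hydroxyl group at C-2 rather than C-9.
That gives the hydroxyl at C-2; an iodo group at C-5; a methyl group at C-5.
The substituents are ordered alphabetically, ignoring any di-/tri- multipliers.
Putting it together: 5-iodo-5-methyldecan-2-ol.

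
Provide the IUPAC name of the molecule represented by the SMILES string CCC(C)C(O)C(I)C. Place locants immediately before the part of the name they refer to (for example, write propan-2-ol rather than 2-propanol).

Counting along the main chain through the –OH group gives 6 carbons: the parent is hexane.
An alcohol (–OH) is the principal characteristic group, giving the suffix -ol.
The numbering direction is chosen so that numbering from this end puts the hydroxyl group at C-3 rather than C-4.
With this numbering: the hydroxyl at C-3; an iodo group at C-2; a methyl group at C-4.
The substituents are ordered alphabetically, ignoring any di-/tri- multipliers.
Assembling the pieces gives 2-iodo-4-methylhexan-3-ol.

2-iodo-4-methylhexan-3-ol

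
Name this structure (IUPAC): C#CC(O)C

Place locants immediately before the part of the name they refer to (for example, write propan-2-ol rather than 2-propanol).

The longest chain bearing the –OH group and the multiple bond is 4 carbons long (butane).
An alcohol (–OH) is the principal characteristic group, giving the suffix -ol.
There is one C≡C triple bond, indicated by the ending -yne.
The numbering direction is chosen so that numbering from this end puts the hydroxyl group at C-2 rather than C-3.
This places the hydroxyl at C-2; the triple bond between C-3 and C-4.
Assembling the pieces gives but-3-yn-2-ol.

but-3-yn-2-ol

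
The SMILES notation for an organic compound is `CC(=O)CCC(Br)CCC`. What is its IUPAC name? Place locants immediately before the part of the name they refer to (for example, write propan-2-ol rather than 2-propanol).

5-bromooctan-2-one

The longest carbon chain that includes the carbonyl has 8 carbons, so the parent hydride is octane.
The highest-priority functional group is a ketone (C=O on an internal carbon), so the name ends in -one.
The numbering direction is chosen so that numbering from this end puts the carbonyl group at C-2 rather than C-7.
With this numbering: the carbonyl at C-2; a bromo group at C-5.
Putting it together: 5-bromooctan-2-one.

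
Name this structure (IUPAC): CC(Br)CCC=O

The longest chain bearing the –CHO group is 5 carbons long (pentane).
The highest-priority functional group is an aldehyde (terminal –CHO), so the name ends in -al.
The numbering direction is chosen so that the aldehyde carbon is C-1 by definition.
This places a bromo group at C-4.
Putting it together: 4-bromopentanal.

4-bromopentanal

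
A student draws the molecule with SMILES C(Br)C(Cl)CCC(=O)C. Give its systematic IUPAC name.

The longest chain bearing the carbonyl is 6 carbons long (hexane).
The highest-priority functional group is a ketone (C=O on an internal carbon), so the name ends in -one.
The numbering direction is chosen so that numbering from this end puts the carbonyl group at C-2 rather than C-5.
With this numbering: the carbonyl at C-2; a bromo group at C-6; a chloro group at C-5.
The substituents are ordered alphabetically, ignoring any di-/tri- multipliers.
Assembling the pieces gives 6-bromo-5-chlorohexan-2-one.

6-bromo-5-chlorohexan-2-one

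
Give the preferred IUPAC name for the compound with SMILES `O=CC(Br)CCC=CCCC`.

Counting along the main chain through the –CHO group and the multiple bond gives 9 carbons: the parent is nonane.
The principal characteristic group is an aldehyde (terminal –CHO), named with the suffix -al.
There is one C=C double bond, indicated by the ending -ene.
Number the chain so that the aldehyde carbon is C-1 by definition.
That gives the double bond between C-5 and C-6; a bromo group at C-2.
The name is 2-bromonon-5-enal.

2-bromonon-5-enal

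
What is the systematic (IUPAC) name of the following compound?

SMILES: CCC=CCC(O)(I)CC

The longest carbon chain that includes the –OH group and the multiple bond has 8 carbons, so the parent hydride is octane.
The principal characteristic group is an alcohol (–OH), named with the suffix -ol.
The chain contains a C=C double bond, so the unsaturation ending is -ene.
Number the chain so that numbering from this end puts the hydroxyl group at C-3 rather than C-6.
This places the hydroxyl at C-3; the double bond between C-5 and C-6; an iodo group at C-3.
Putting it together: 3-iodooct-5-en-3-ol.

3-iodooct-5-en-3-ol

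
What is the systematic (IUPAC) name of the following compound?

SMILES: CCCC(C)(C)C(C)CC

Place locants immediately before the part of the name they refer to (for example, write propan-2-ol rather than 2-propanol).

3,4,4-trimethylheptane

The longest carbon chain is 7 atoms: the parent is heptane.
Choose the numbering such that the substituent locant set {3,4,4} is lower than {4,4,5} at the first point of difference.
That gives methyl groups at C-3 and C-4 (×2).
The name is 3,4,4-trimethylheptane.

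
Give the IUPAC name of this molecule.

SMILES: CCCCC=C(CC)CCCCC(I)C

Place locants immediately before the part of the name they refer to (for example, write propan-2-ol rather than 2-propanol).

Counting along the main chain through the multiple bond gives 12 carbons: the parent is dodecane.
A C=C double bond in the chain gives the infix -ene-.
Number the chain so that numbering from this end puts the double bond at C-5 rather than C-7.
This places the double bond between C-5 and C-6; an ethyl group at C-6; an iodo group at C-11.
Substituent prefixes are cited in alphabetical order (multiplying prefixes like di-/tri- are ignored for ordering).
Putting it together: 6-ethyl-11-iodododec-5-ene.

6-ethyl-11-iodododec-5-ene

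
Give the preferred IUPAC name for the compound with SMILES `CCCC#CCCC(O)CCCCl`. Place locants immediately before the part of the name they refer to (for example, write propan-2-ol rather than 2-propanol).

1-chloroundec-7-yn-4-ol

Counting along the main chain through the –OH group and the multiple bond gives 11 carbons: the parent is undecane.
An alcohol (–OH) is the principal characteristic group, giving the suffix -ol.
A C≡C triple bond in the chain gives the infix -yne-.
The numbering direction is chosen so that numbering from this end puts the hydroxyl group at C-4 rather than C-8.
With this numbering: the hydroxyl at C-4; the triple bond between C-7 and C-8; a chloro group at C-1.
Assembling the pieces gives 1-chloroundec-7-yn-4-ol.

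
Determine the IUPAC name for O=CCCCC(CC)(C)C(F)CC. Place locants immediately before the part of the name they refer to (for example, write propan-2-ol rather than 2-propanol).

Counting along the main chain through the –CHO group gives 8 carbons: the parent is octane.
The highest-priority functional group is an aldehyde (terminal –CHO), so the name ends in -al.
Choose the numbering such that the aldehyde carbon is C-1 by definition.
This places an ethyl group at C-5; a fluoro group at C-6; a methyl group at C-5.
The substituents are ordered alphabetically, ignoring any di-/tri- multipliers.
Assembling the pieces gives 5-ethyl-6-fluoro-5-methyloctanal.

5-ethyl-6-fluoro-5-methyloctanal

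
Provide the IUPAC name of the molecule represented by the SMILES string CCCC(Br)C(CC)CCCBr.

1,5-dibromo-4-ethyloctane

The longest carbon chain is 8 atoms: the parent is octane.
The numbering direction is chosen so that the substituent locant set {1,4,5} is lower than {4,5,8} at the first point of difference.
That gives bromo groups at C-1 and C-5; an ethyl group at C-4.
The substituents are ordered alphabetically, ignoring any di-/tri- multipliers.
Assembling the pieces gives 1,5-dibromo-4-ethyloctane.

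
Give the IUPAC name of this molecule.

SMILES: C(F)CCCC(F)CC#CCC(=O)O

The longest chain bearing the –COOH group and the multiple bond is 10 carbons long (decane).
A carboxylic acid (terminal –COOH) is the principal characteristic group, giving the suffix -oic acid.
A C≡C triple bond in the chain gives the infix -yne-.
The numbering direction is chosen so that the carboxylic acid carbon is C-1 by definition.
This places the triple bond between C-3 and C-4; fluoro groups at C-6 and C-10.
Putting it together: 6,10-difluorodec-3-ynoic acid.

6,10-difluorodec-3-ynoic acid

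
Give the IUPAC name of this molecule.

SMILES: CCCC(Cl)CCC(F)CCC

The parent chain contains 10 carbons (decane).
Choose the numbering such that the locant sets are identical either way, so the alphabetically earlier chloro substituent takes the lower locant (4 rather than 7).
This places a chloro group at C-4; a fluoro group at C-7.
Prefixes are listed alphabetically: chloro, fluoro.
Putting it together: 4-chloro-7-fluorodecane.

4-chloro-7-fluorodecane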